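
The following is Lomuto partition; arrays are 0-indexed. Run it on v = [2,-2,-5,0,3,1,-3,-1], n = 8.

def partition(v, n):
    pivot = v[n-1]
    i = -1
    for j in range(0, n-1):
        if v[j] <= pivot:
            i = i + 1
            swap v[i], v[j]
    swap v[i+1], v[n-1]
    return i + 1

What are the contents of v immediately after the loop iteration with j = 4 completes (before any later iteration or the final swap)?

pivot=-1, i=-1
j=0: 2>-1, skip
j=1: -2≤-1, i=0, swap(0,1) ⇒ [-2,2,-5,0,3,1,-3,-1]
j=2: -5≤-1, i=1, swap(1,2) ⇒ [-2,-5,2,0,3,1,-3,-1]
j=3: 0>-1, skip
j=4: 3>-1, skip
(after j=4) v = [-2,-5,2,0,3,1,-3,-1]

[-2,-5,2,0,3,1,-3,-1]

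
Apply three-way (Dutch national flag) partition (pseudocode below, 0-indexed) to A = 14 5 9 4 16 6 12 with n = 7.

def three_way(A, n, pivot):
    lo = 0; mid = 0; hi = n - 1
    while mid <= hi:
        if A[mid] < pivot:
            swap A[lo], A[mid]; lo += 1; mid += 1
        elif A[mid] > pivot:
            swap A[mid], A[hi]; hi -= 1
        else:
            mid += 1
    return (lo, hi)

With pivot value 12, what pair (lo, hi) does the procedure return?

(4, 4)

pivot = 12; lo=0, mid=0, hi=6
A[mid]=14>12: swap A[0],A[6]; hi=5 → 12 5 9 4 16 6 14
A[mid]=12=12: mid=1
A[mid]=5<12: swap A[0],A[1]; lo=1,mid=2 → 5 12 9 4 16 6 14
A[mid]=9<12: swap A[1],A[2]; lo=2,mid=3 → 5 9 12 4 16 6 14
A[mid]=4<12: swap A[2],A[3]; lo=3,mid=4 → 5 9 4 12 16 6 14
A[mid]=16>12: swap A[4],A[5]; hi=4 → 5 9 4 12 6 16 14
A[mid]=6<12: swap A[3],A[4]; lo=4,mid=5 → 5 9 4 6 12 16 14
end: lo=4, hi=4; A = 5 9 4 6 12 16 14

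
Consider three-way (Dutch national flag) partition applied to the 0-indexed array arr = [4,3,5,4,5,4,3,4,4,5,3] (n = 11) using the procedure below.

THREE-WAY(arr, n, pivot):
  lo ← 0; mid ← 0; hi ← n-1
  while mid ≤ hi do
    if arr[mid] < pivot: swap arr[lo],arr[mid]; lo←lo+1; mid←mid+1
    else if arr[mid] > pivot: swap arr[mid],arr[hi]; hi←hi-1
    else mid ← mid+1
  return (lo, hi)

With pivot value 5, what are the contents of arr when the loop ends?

[4,3,4,4,3,4,4,3,5,5,5]

pivot = 5; lo=0, mid=0, hi=10
arr[mid]=4<5: swap arr[0],arr[0]; lo=1,mid=1 → [4,3,5,4,5,4,3,4,4,5,3]
arr[mid]=3<5: swap arr[1],arr[1]; lo=2,mid=2 → [4,3,5,4,5,4,3,4,4,5,3]
arr[mid]=5=5: mid=3
arr[mid]=4<5: swap arr[2],arr[3]; lo=3,mid=4 → [4,3,4,5,5,4,3,4,4,5,3]
arr[mid]=5=5: mid=5
arr[mid]=4<5: swap arr[3],arr[5]; lo=4,mid=6 → [4,3,4,4,5,5,3,4,4,5,3]
arr[mid]=3<5: swap arr[4],arr[6]; lo=5,mid=7 → [4,3,4,4,3,5,5,4,4,5,3]
arr[mid]=4<5: swap arr[5],arr[7]; lo=6,mid=8 → [4,3,4,4,3,4,5,5,4,5,3]
arr[mid]=4<5: swap arr[6],arr[8]; lo=7,mid=9 → [4,3,4,4,3,4,4,5,5,5,3]
arr[mid]=5=5: mid=10
arr[mid]=3<5: swap arr[7],arr[10]; lo=8,mid=11 → [4,3,4,4,3,4,4,3,5,5,5]
end: lo=8, hi=10; arr = [4,3,4,4,3,4,4,3,5,5,5]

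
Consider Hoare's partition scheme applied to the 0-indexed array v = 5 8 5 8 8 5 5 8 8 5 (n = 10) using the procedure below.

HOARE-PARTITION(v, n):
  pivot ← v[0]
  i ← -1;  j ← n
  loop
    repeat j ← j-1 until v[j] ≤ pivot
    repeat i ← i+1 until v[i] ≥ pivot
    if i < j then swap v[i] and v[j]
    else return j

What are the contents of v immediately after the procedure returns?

pivot=5
j stops at 9 (5), i stops at 0 (5); swap ⇒ 5 8 5 8 8 5 5 8 8 5
j stops at 6 (5), i stops at 1 (8); swap ⇒ 5 5 5 8 8 5 8 8 8 5
j stops at 5 (5), i stops at 2 (5); swap ⇒ 5 5 5 8 8 5 8 8 8 5
j stops at 2, i stops at 3; i≥j ⇒ return 2. v=5 5 5 8 8 5 8 8 8 5

5 5 5 8 8 5 8 8 8 5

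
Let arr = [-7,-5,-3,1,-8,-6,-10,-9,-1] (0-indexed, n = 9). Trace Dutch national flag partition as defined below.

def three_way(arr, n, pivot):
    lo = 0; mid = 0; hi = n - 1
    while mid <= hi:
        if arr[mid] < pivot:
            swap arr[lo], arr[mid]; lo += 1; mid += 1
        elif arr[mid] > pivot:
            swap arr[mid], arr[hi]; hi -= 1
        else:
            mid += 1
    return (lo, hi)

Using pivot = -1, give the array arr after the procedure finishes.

[-7,-5,-3,-8,-6,-10,-9,-1,1]

pivot = -1; lo=0, mid=0, hi=8
arr[mid]=-7<-1: swap arr[0],arr[0]; lo=1,mid=1 → [-7,-5,-3,1,-8,-6,-10,-9,-1]
arr[mid]=-5<-1: swap arr[1],arr[1]; lo=2,mid=2 → [-7,-5,-3,1,-8,-6,-10,-9,-1]
arr[mid]=-3<-1: swap arr[2],arr[2]; lo=3,mid=3 → [-7,-5,-3,1,-8,-6,-10,-9,-1]
arr[mid]=1>-1: swap arr[3],arr[8]; hi=7 → [-7,-5,-3,-1,-8,-6,-10,-9,1]
arr[mid]=-1=-1: mid=4
arr[mid]=-8<-1: swap arr[3],arr[4]; lo=4,mid=5 → [-7,-5,-3,-8,-1,-6,-10,-9,1]
arr[mid]=-6<-1: swap arr[4],arr[5]; lo=5,mid=6 → [-7,-5,-3,-8,-6,-1,-10,-9,1]
arr[mid]=-10<-1: swap arr[5],arr[6]; lo=6,mid=7 → [-7,-5,-3,-8,-6,-10,-1,-9,1]
arr[mid]=-9<-1: swap arr[6],arr[7]; lo=7,mid=8 → [-7,-5,-3,-8,-6,-10,-9,-1,1]
end: lo=7, hi=7; arr = [-7,-5,-3,-8,-6,-10,-9,-1,1]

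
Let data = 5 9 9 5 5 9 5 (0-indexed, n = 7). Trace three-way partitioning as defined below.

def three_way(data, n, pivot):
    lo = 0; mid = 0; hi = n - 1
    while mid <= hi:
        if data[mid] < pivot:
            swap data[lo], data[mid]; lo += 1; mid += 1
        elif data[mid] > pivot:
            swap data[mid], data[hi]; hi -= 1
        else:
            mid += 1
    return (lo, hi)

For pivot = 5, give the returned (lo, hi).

pivot = 5; lo=0, mid=0, hi=6
data[mid]=5=5: mid=1
data[mid]=9>5: swap data[1],data[6]; hi=5 → 5 5 9 5 5 9 9
data[mid]=5=5: mid=2
data[mid]=9>5: swap data[2],data[5]; hi=4 → 5 5 9 5 5 9 9
data[mid]=9>5: swap data[2],data[4]; hi=3 → 5 5 5 5 9 9 9
data[mid]=5=5: mid=3
data[mid]=5=5: mid=4
end: lo=0, hi=3; data = 5 5 5 5 9 9 9

(0, 3)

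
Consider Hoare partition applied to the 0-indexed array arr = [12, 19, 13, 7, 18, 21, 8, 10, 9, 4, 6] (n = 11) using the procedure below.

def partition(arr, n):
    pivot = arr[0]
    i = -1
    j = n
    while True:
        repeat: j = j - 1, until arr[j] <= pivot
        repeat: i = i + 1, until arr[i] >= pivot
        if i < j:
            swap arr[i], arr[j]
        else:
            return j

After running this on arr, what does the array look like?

pivot=12
j stops at 10 (6), i stops at 0 (12); swap ⇒ [6, 19, 13, 7, 18, 21, 8, 10, 9, 4, 12]
j stops at 9 (4), i stops at 1 (19); swap ⇒ [6, 4, 13, 7, 18, 21, 8, 10, 9, 19, 12]
j stops at 8 (9), i stops at 2 (13); swap ⇒ [6, 4, 9, 7, 18, 21, 8, 10, 13, 19, 12]
j stops at 7 (10), i stops at 4 (18); swap ⇒ [6, 4, 9, 7, 10, 21, 8, 18, 13, 19, 12]
j stops at 6 (8), i stops at 5 (21); swap ⇒ [6, 4, 9, 7, 10, 8, 21, 18, 13, 19, 12]
j stops at 5, i stops at 6; i≥j ⇒ return 5. arr=[6, 4, 9, 7, 10, 8, 21, 18, 13, 19, 12]

[6, 4, 9, 7, 10, 8, 21, 18, 13, 19, 12]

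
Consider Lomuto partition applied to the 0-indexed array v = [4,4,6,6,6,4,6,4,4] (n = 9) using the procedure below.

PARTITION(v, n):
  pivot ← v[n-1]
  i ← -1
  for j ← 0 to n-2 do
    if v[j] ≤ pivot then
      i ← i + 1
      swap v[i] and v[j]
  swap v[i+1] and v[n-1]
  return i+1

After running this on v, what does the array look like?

pivot=4, i=-1
j=0: 4≤4, i=0, swap(0,0) ⇒ [4,4,6,6,6,4,6,4,4]
j=1: 4≤4, i=1, swap(1,1) ⇒ [4,4,6,6,6,4,6,4,4]
j=2: 6>4, skip
j=3: 6>4, skip
j=4: 6>4, skip
j=5: 4≤4, i=2, swap(2,5) ⇒ [4,4,4,6,6,6,6,4,4]
j=6: 6>4, skip
j=7: 4≤4, i=3, swap(3,7) ⇒ [4,4,4,4,6,6,6,6,4]
swap(4,8) ⇒ [4,4,4,4,4,6,6,6,6]; return 4

[4,4,4,4,4,6,6,6,6]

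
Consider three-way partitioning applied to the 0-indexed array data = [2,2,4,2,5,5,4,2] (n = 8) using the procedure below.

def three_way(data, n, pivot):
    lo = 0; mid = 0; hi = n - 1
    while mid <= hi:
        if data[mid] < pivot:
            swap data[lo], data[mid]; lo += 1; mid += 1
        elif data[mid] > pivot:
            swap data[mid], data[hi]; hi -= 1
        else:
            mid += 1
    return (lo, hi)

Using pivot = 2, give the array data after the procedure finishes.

pivot = 2; lo=0, mid=0, hi=7
data[mid]=2=2: mid=1
data[mid]=2=2: mid=2
data[mid]=4>2: swap data[2],data[7]; hi=6 → [2,2,2,2,5,5,4,4]
data[mid]=2=2: mid=3
data[mid]=2=2: mid=4
data[mid]=5>2: swap data[4],data[6]; hi=5 → [2,2,2,2,4,5,5,4]
data[mid]=4>2: swap data[4],data[5]; hi=4 → [2,2,2,2,5,4,5,4]
data[mid]=5>2: swap data[4],data[4]; hi=3 → [2,2,2,2,5,4,5,4]
end: lo=0, hi=3; data = [2,2,2,2,5,4,5,4]

[2,2,2,2,5,4,5,4]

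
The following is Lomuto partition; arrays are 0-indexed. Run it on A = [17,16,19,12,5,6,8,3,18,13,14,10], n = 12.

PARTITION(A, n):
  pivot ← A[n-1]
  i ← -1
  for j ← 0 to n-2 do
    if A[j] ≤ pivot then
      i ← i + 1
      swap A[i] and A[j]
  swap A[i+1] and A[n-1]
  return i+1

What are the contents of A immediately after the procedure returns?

pivot = A[11] = 10; i = -1
j=0: A[0]=17 > 10 → no swap
j=1: A[1]=16 > 10 → no swap
j=2: A[2]=19 > 10 → no swap
j=3: A[3]=12 > 10 → no swap
j=4: A[4]=5 ≤ 10 → i=0, swap A[0],A[4] → [5,16,19,12,17,6,8,3,18,13,14,10]
j=5: A[5]=6 ≤ 10 → i=1, swap A[1],A[5] → [5,6,19,12,17,16,8,3,18,13,14,10]
j=6: A[6]=8 ≤ 10 → i=2, swap A[2],A[6] → [5,6,8,12,17,16,19,3,18,13,14,10]
j=7: A[7]=3 ≤ 10 → i=3, swap A[3],A[7] → [5,6,8,3,17,16,19,12,18,13,14,10]
j=8: A[8]=18 > 10 → no swap
j=9: A[9]=13 > 10 → no swap
j=10: A[10]=14 > 10 → no swap
final swap A[4],A[11] → [5,6,8,3,10,16,19,12,18,13,14,17]; return 4

[5,6,8,3,10,16,19,12,18,13,14,17]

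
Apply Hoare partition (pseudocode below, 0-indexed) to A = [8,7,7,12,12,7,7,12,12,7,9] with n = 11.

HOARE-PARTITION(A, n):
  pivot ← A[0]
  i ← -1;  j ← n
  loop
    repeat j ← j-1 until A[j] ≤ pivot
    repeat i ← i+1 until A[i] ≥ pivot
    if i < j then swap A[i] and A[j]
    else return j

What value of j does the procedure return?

4

pivot=8
j stops at 9 (7), i stops at 0 (8); swap ⇒ [7,7,7,12,12,7,7,12,12,8,9]
j stops at 6 (7), i stops at 3 (12); swap ⇒ [7,7,7,7,12,7,12,12,12,8,9]
j stops at 5 (7), i stops at 4 (12); swap ⇒ [7,7,7,7,7,12,12,12,12,8,9]
j stops at 4, i stops at 5; i≥j ⇒ return 4. A=[7,7,7,7,7,12,12,12,12,8,9]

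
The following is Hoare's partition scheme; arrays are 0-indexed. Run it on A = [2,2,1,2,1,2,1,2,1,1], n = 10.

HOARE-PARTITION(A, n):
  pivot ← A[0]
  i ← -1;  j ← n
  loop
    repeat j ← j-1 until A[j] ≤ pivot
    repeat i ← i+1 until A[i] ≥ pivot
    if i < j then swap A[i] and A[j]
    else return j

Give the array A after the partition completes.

pivot=2
j stops at 9 (1), i stops at 0 (2); swap ⇒ [1,2,1,2,1,2,1,2,1,2]
j stops at 8 (1), i stops at 1 (2); swap ⇒ [1,1,1,2,1,2,1,2,2,2]
j stops at 7 (2), i stops at 3 (2); swap ⇒ [1,1,1,2,1,2,1,2,2,2]
j stops at 6 (1), i stops at 5 (2); swap ⇒ [1,1,1,2,1,1,2,2,2,2]
j stops at 5, i stops at 6; i≥j ⇒ return 5. A=[1,1,1,2,1,1,2,2,2,2]

[1,1,1,2,1,1,2,2,2,2]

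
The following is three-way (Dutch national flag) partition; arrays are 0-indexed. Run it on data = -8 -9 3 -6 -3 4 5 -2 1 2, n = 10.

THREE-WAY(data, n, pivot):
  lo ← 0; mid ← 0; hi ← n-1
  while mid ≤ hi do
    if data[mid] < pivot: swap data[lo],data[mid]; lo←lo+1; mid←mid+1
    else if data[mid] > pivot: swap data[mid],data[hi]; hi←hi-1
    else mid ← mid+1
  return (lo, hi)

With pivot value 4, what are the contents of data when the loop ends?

pivot = 4; lo=0, mid=0, hi=9
data[mid]=-8<4: swap data[0],data[0]; lo=1,mid=1 → -8 -9 3 -6 -3 4 5 -2 1 2
data[mid]=-9<4: swap data[1],data[1]; lo=2,mid=2 → -8 -9 3 -6 -3 4 5 -2 1 2
data[mid]=3<4: swap data[2],data[2]; lo=3,mid=3 → -8 -9 3 -6 -3 4 5 -2 1 2
data[mid]=-6<4: swap data[3],data[3]; lo=4,mid=4 → -8 -9 3 -6 -3 4 5 -2 1 2
data[mid]=-3<4: swap data[4],data[4]; lo=5,mid=5 → -8 -9 3 -6 -3 4 5 -2 1 2
data[mid]=4=4: mid=6
data[mid]=5>4: swap data[6],data[9]; hi=8 → -8 -9 3 -6 -3 4 2 -2 1 5
data[mid]=2<4: swap data[5],data[6]; lo=6,mid=7 → -8 -9 3 -6 -3 2 4 -2 1 5
data[mid]=-2<4: swap data[6],data[7]; lo=7,mid=8 → -8 -9 3 -6 -3 2 -2 4 1 5
data[mid]=1<4: swap data[7],data[8]; lo=8,mid=9 → -8 -9 3 -6 -3 2 -2 1 4 5
end: lo=8, hi=8; data = -8 -9 3 -6 -3 2 -2 1 4 5

-8 -9 3 -6 -3 2 -2 1 4 5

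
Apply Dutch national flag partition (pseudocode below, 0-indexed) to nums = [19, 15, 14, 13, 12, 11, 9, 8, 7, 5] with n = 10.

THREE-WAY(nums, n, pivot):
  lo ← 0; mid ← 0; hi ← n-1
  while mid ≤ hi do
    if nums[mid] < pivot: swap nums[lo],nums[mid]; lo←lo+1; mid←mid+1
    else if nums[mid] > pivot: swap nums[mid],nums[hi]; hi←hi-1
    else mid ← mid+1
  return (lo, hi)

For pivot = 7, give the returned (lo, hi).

lo=0 mid=0 hi=9
19>7: swap(0,9), hi=8 ⇒ [5, 15, 14, 13, 12, 11, 9, 8, 7, 19]
5<7: swap(0,0), lo=1 mid=1 ⇒ [5, 15, 14, 13, 12, 11, 9, 8, 7, 19]
15>7: swap(1,8), hi=7 ⇒ [5, 7, 14, 13, 12, 11, 9, 8, 15, 19]
7=7: mid=2
14>7: swap(2,7), hi=6 ⇒ [5, 7, 8, 13, 12, 11, 9, 14, 15, 19]
8>7: swap(2,6), hi=5 ⇒ [5, 7, 9, 13, 12, 11, 8, 14, 15, 19]
9>7: swap(2,5), hi=4 ⇒ [5, 7, 11, 13, 12, 9, 8, 14, 15, 19]
11>7: swap(2,4), hi=3 ⇒ [5, 7, 12, 13, 11, 9, 8, 14, 15, 19]
12>7: swap(2,3), hi=2 ⇒ [5, 7, 13, 12, 11, 9, 8, 14, 15, 19]
13>7: swap(2,2), hi=1 ⇒ [5, 7, 13, 12, 11, 9, 8, 14, 15, 19]
done. lo=1 hi=1; nums=[5, 7, 13, 12, 11, 9, 8, 14, 15, 19]

(1, 1)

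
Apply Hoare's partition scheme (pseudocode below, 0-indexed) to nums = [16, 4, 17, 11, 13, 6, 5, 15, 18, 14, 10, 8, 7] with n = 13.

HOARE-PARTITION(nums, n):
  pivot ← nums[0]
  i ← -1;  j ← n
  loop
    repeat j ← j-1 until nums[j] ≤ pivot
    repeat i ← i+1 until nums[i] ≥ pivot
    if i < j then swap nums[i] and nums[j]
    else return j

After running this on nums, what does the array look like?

pivot = nums[0] = 16; i = -1, j = 13
j→12 (nums[12]=7≤16), i→0 (nums[0]=16≥16); i<j, swap → [7, 4, 17, 11, 13, 6, 5, 15, 18, 14, 10, 8, 16]
j→11 (nums[11]=8≤16), i→2 (nums[2]=17≥16); i<j, swap → [7, 4, 8, 11, 13, 6, 5, 15, 18, 14, 10, 17, 16]
j→10 (nums[10]=10≤16), i→8 (nums[8]=18≥16); i<j, swap → [7, 4, 8, 11, 13, 6, 5, 15, 10, 14, 18, 17, 16]
j→9, i→10; i≥j, return j=9. nums = [7, 4, 8, 11, 13, 6, 5, 15, 10, 14, 18, 17, 16]

[7, 4, 8, 11, 13, 6, 5, 15, 10, 14, 18, 17, 16]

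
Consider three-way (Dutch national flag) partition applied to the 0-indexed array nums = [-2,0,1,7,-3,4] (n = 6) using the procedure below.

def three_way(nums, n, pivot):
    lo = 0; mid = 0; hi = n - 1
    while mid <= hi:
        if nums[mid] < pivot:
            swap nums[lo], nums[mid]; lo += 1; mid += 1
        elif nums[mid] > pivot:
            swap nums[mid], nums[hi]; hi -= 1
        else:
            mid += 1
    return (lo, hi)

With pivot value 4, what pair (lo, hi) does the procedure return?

(4, 4)

pivot = 4; lo=0, mid=0, hi=5
nums[mid]=-2<4: swap nums[0],nums[0]; lo=1,mid=1 → [-2,0,1,7,-3,4]
nums[mid]=0<4: swap nums[1],nums[1]; lo=2,mid=2 → [-2,0,1,7,-3,4]
nums[mid]=1<4: swap nums[2],nums[2]; lo=3,mid=3 → [-2,0,1,7,-3,4]
nums[mid]=7>4: swap nums[3],nums[5]; hi=4 → [-2,0,1,4,-3,7]
nums[mid]=4=4: mid=4
nums[mid]=-3<4: swap nums[3],nums[4]; lo=4,mid=5 → [-2,0,1,-3,4,7]
end: lo=4, hi=4; nums = [-2,0,1,-3,4,7]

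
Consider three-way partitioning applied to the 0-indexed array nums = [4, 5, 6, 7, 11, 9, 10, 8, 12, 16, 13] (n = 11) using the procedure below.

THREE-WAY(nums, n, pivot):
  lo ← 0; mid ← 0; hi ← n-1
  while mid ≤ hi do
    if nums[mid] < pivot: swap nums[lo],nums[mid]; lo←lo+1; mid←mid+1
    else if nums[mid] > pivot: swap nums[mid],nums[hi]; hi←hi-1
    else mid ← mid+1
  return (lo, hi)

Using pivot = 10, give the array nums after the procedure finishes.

pivot = 10; lo=0, mid=0, hi=10
nums[mid]=4<10: swap nums[0],nums[0]; lo=1,mid=1 → [4, 5, 6, 7, 11, 9, 10, 8, 12, 16, 13]
nums[mid]=5<10: swap nums[1],nums[1]; lo=2,mid=2 → [4, 5, 6, 7, 11, 9, 10, 8, 12, 16, 13]
nums[mid]=6<10: swap nums[2],nums[2]; lo=3,mid=3 → [4, 5, 6, 7, 11, 9, 10, 8, 12, 16, 13]
nums[mid]=7<10: swap nums[3],nums[3]; lo=4,mid=4 → [4, 5, 6, 7, 11, 9, 10, 8, 12, 16, 13]
nums[mid]=11>10: swap nums[4],nums[10]; hi=9 → [4, 5, 6, 7, 13, 9, 10, 8, 12, 16, 11]
nums[mid]=13>10: swap nums[4],nums[9]; hi=8 → [4, 5, 6, 7, 16, 9, 10, 8, 12, 13, 11]
nums[mid]=16>10: swap nums[4],nums[8]; hi=7 → [4, 5, 6, 7, 12, 9, 10, 8, 16, 13, 11]
nums[mid]=12>10: swap nums[4],nums[7]; hi=6 → [4, 5, 6, 7, 8, 9, 10, 12, 16, 13, 11]
nums[mid]=8<10: swap nums[4],nums[4]; lo=5,mid=5 → [4, 5, 6, 7, 8, 9, 10, 12, 16, 13, 11]
nums[mid]=9<10: swap nums[5],nums[5]; lo=6,mid=6 → [4, 5, 6, 7, 8, 9, 10, 12, 16, 13, 11]
nums[mid]=10=10: mid=7
end: lo=6, hi=6; nums = [4, 5, 6, 7, 8, 9, 10, 12, 16, 13, 11]

[4, 5, 6, 7, 8, 9, 10, 12, 16, 13, 11]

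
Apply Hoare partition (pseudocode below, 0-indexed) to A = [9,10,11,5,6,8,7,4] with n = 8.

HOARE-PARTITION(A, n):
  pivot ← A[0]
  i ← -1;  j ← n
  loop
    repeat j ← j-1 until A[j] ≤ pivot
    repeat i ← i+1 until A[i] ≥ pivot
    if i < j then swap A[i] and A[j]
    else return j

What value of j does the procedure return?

pivot = A[0] = 9; i = -1, j = 8
j→7 (A[7]=4≤9), i→0 (A[0]=9≥9); i<j, swap → [4,10,11,5,6,8,7,9]
j→6 (A[6]=7≤9), i→1 (A[1]=10≥9); i<j, swap → [4,7,11,5,6,8,10,9]
j→5 (A[5]=8≤9), i→2 (A[2]=11≥9); i<j, swap → [4,7,8,5,6,11,10,9]
j→4, i→5; i≥j, return j=4. A = [4,7,8,5,6,11,10,9]

4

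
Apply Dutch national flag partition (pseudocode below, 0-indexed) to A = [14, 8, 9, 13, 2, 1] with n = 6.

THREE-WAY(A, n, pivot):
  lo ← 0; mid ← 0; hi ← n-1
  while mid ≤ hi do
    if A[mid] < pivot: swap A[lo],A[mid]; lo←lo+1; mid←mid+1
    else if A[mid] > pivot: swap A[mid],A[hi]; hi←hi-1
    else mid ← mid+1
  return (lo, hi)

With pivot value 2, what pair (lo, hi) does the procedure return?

pivot = 2; lo=0, mid=0, hi=5
A[mid]=14>2: swap A[0],A[5]; hi=4 → [1, 8, 9, 13, 2, 14]
A[mid]=1<2: swap A[0],A[0]; lo=1,mid=1 → [1, 8, 9, 13, 2, 14]
A[mid]=8>2: swap A[1],A[4]; hi=3 → [1, 2, 9, 13, 8, 14]
A[mid]=2=2: mid=2
A[mid]=9>2: swap A[2],A[3]; hi=2 → [1, 2, 13, 9, 8, 14]
A[mid]=13>2: swap A[2],A[2]; hi=1 → [1, 2, 13, 9, 8, 14]
end: lo=1, hi=1; A = [1, 2, 13, 9, 8, 14]

(1, 1)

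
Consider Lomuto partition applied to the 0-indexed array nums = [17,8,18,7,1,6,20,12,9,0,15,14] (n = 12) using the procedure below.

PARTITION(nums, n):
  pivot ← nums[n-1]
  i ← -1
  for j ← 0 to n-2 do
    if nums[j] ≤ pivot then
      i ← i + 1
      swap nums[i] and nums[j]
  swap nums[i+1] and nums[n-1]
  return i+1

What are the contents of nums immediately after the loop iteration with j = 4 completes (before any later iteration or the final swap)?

pivot = nums[11] = 14; i = -1
j=0: nums[0]=17 > 14 → no swap
j=1: nums[1]=8 ≤ 14 → i=0, swap nums[0],nums[1] → [8,17,18,7,1,6,20,12,9,0,15,14]
j=2: nums[2]=18 > 14 → no swap
j=3: nums[3]=7 ≤ 14 → i=1, swap nums[1],nums[3] → [8,7,18,17,1,6,20,12,9,0,15,14]
j=4: nums[4]=1 ≤ 14 → i=2, swap nums[2],nums[4] → [8,7,1,17,18,6,20,12,9,0,15,14]
(after j=4) nums = [8,7,1,17,18,6,20,12,9,0,15,14]

[8,7,1,17,18,6,20,12,9,0,15,14]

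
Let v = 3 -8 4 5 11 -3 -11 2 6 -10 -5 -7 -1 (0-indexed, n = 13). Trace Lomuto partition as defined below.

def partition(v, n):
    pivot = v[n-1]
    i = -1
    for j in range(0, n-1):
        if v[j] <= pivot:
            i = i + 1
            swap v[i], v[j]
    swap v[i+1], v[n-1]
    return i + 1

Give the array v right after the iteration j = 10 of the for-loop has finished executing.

-8 -3 -11 -10 -5 3 4 2 6 5 11 -7 -1

pivot=-1, i=-1
j=0: 3>-1, skip
j=1: -8≤-1, i=0, swap(0,1) ⇒ -8 3 4 5 11 -3 -11 2 6 -10 -5 -7 -1
j=2: 4>-1, skip
j=3: 5>-1, skip
j=4: 11>-1, skip
j=5: -3≤-1, i=1, swap(1,5) ⇒ -8 -3 4 5 11 3 -11 2 6 -10 -5 -7 -1
j=6: -11≤-1, i=2, swap(2,6) ⇒ -8 -3 -11 5 11 3 4 2 6 -10 -5 -7 -1
j=7: 2>-1, skip
j=8: 6>-1, skip
j=9: -10≤-1, i=3, swap(3,9) ⇒ -8 -3 -11 -10 11 3 4 2 6 5 -5 -7 -1
j=10: -5≤-1, i=4, swap(4,10) ⇒ -8 -3 -11 -10 -5 3 4 2 6 5 11 -7 -1
(after j=10) v = -8 -3 -11 -10 -5 3 4 2 6 5 11 -7 -1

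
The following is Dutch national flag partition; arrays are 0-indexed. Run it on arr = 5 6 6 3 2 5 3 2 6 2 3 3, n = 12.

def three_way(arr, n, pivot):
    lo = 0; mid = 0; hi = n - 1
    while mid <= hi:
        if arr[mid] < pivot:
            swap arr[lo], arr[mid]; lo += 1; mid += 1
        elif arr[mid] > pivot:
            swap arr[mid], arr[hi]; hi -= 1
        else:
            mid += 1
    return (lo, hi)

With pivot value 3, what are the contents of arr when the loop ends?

2 2 2 3 3 3 3 6 5 6 6 5

pivot = 3; lo=0, mid=0, hi=11
arr[mid]=5>3: swap arr[0],arr[11]; hi=10 → 3 6 6 3 2 5 3 2 6 2 3 5
arr[mid]=3=3: mid=1
arr[mid]=6>3: swap arr[1],arr[10]; hi=9 → 3 3 6 3 2 5 3 2 6 2 6 5
arr[mid]=3=3: mid=2
arr[mid]=6>3: swap arr[2],arr[9]; hi=8 → 3 3 2 3 2 5 3 2 6 6 6 5
arr[mid]=2<3: swap arr[0],arr[2]; lo=1,mid=3 → 2 3 3 3 2 5 3 2 6 6 6 5
arr[mid]=3=3: mid=4
arr[mid]=2<3: swap arr[1],arr[4]; lo=2,mid=5 → 2 2 3 3 3 5 3 2 6 6 6 5
arr[mid]=5>3: swap arr[5],arr[8]; hi=7 → 2 2 3 3 3 6 3 2 5 6 6 5
arr[mid]=6>3: swap arr[5],arr[7]; hi=6 → 2 2 3 3 3 2 3 6 5 6 6 5
arr[mid]=2<3: swap arr[2],arr[5]; lo=3,mid=6 → 2 2 2 3 3 3 3 6 5 6 6 5
arr[mid]=3=3: mid=7
end: lo=3, hi=6; arr = 2 2 2 3 3 3 3 6 5 6 6 5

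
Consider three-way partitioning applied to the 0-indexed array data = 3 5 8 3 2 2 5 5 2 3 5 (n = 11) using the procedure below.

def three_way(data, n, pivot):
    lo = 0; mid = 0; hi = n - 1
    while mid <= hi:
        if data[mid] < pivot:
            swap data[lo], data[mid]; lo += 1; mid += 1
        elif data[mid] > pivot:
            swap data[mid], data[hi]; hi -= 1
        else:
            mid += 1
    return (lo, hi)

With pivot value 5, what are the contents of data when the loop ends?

3 3 2 2 2 3 5 5 5 5 8

pivot = 5; lo=0, mid=0, hi=10
data[mid]=3<5: swap data[0],data[0]; lo=1,mid=1 → 3 5 8 3 2 2 5 5 2 3 5
data[mid]=5=5: mid=2
data[mid]=8>5: swap data[2],data[10]; hi=9 → 3 5 5 3 2 2 5 5 2 3 8
data[mid]=5=5: mid=3
data[mid]=3<5: swap data[1],data[3]; lo=2,mid=4 → 3 3 5 5 2 2 5 5 2 3 8
data[mid]=2<5: swap data[2],data[4]; lo=3,mid=5 → 3 3 2 5 5 2 5 5 2 3 8
data[mid]=2<5: swap data[3],data[5]; lo=4,mid=6 → 3 3 2 2 5 5 5 5 2 3 8
data[mid]=5=5: mid=7
data[mid]=5=5: mid=8
data[mid]=2<5: swap data[4],data[8]; lo=5,mid=9 → 3 3 2 2 2 5 5 5 5 3 8
data[mid]=3<5: swap data[5],data[9]; lo=6,mid=10 → 3 3 2 2 2 3 5 5 5 5 8
end: lo=6, hi=9; data = 3 3 2 2 2 3 5 5 5 5 8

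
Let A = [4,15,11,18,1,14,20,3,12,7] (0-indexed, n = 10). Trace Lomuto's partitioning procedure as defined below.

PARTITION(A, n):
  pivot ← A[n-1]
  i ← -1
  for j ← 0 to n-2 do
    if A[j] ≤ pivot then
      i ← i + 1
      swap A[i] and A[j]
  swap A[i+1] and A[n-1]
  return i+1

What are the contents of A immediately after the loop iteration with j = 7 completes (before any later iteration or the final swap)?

pivot=7, i=-1
j=0: 4≤7, i=0, swap(0,0) ⇒ [4,15,11,18,1,14,20,3,12,7]
j=1: 15>7, skip
j=2: 11>7, skip
j=3: 18>7, skip
j=4: 1≤7, i=1, swap(1,4) ⇒ [4,1,11,18,15,14,20,3,12,7]
j=5: 14>7, skip
j=6: 20>7, skip
j=7: 3≤7, i=2, swap(2,7) ⇒ [4,1,3,18,15,14,20,11,12,7]
(after j=7) A = [4,1,3,18,15,14,20,11,12,7]

[4,1,3,18,15,14,20,11,12,7]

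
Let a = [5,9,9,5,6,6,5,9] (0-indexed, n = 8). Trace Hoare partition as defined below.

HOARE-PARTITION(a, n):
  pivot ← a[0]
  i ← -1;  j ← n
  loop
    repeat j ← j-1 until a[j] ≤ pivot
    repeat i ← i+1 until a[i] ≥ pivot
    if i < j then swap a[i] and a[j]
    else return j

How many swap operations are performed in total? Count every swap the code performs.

2

pivot=5
j stops at 6 (5), i stops at 0 (5); swap ⇒ [5,9,9,5,6,6,5,9]
j stops at 3 (5), i stops at 1 (9); swap ⇒ [5,5,9,9,6,6,5,9]
j stops at 1, i stops at 2; i≥j ⇒ return 1. a=[5,5,9,9,6,6,5,9]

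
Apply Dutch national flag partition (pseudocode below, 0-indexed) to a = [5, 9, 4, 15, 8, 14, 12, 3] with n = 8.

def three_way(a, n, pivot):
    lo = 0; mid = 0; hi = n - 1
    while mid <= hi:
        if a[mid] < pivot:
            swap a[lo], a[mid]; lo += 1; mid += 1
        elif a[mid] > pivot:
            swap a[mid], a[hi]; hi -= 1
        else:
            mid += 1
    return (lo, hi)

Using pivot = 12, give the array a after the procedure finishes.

pivot = 12; lo=0, mid=0, hi=7
a[mid]=5<12: swap a[0],a[0]; lo=1,mid=1 → [5, 9, 4, 15, 8, 14, 12, 3]
a[mid]=9<12: swap a[1],a[1]; lo=2,mid=2 → [5, 9, 4, 15, 8, 14, 12, 3]
a[mid]=4<12: swap a[2],a[2]; lo=3,mid=3 → [5, 9, 4, 15, 8, 14, 12, 3]
a[mid]=15>12: swap a[3],a[7]; hi=6 → [5, 9, 4, 3, 8, 14, 12, 15]
a[mid]=3<12: swap a[3],a[3]; lo=4,mid=4 → [5, 9, 4, 3, 8, 14, 12, 15]
a[mid]=8<12: swap a[4],a[4]; lo=5,mid=5 → [5, 9, 4, 3, 8, 14, 12, 15]
a[mid]=14>12: swap a[5],a[6]; hi=5 → [5, 9, 4, 3, 8, 12, 14, 15]
a[mid]=12=12: mid=6
end: lo=5, hi=5; a = [5, 9, 4, 3, 8, 12, 14, 15]

[5, 9, 4, 3, 8, 12, 14, 15]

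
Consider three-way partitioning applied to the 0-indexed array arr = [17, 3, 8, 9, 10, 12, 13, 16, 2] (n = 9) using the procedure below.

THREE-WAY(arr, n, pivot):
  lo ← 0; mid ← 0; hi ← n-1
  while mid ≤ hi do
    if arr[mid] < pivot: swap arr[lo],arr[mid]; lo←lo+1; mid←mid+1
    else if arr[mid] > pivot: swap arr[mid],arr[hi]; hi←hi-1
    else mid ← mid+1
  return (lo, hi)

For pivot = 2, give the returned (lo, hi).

pivot = 2; lo=0, mid=0, hi=8
arr[mid]=17>2: swap arr[0],arr[8]; hi=7 → [2, 3, 8, 9, 10, 12, 13, 16, 17]
arr[mid]=2=2: mid=1
arr[mid]=3>2: swap arr[1],arr[7]; hi=6 → [2, 16, 8, 9, 10, 12, 13, 3, 17]
arr[mid]=16>2: swap arr[1],arr[6]; hi=5 → [2, 13, 8, 9, 10, 12, 16, 3, 17]
arr[mid]=13>2: swap arr[1],arr[5]; hi=4 → [2, 12, 8, 9, 10, 13, 16, 3, 17]
arr[mid]=12>2: swap arr[1],arr[4]; hi=3 → [2, 10, 8, 9, 12, 13, 16, 3, 17]
arr[mid]=10>2: swap arr[1],arr[3]; hi=2 → [2, 9, 8, 10, 12, 13, 16, 3, 17]
arr[mid]=9>2: swap arr[1],arr[2]; hi=1 → [2, 8, 9, 10, 12, 13, 16, 3, 17]
arr[mid]=8>2: swap arr[1],arr[1]; hi=0 → [2, 8, 9, 10, 12, 13, 16, 3, 17]
end: lo=0, hi=0; arr = [2, 8, 9, 10, 12, 13, 16, 3, 17]

(0, 0)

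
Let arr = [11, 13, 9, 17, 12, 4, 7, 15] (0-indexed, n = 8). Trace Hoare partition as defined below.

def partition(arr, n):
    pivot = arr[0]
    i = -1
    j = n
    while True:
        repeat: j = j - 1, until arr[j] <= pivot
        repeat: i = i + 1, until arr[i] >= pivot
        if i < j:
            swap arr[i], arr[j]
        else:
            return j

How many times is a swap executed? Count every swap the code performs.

pivot = arr[0] = 11; i = -1, j = 8
j→6 (arr[6]=7≤11), i→0 (arr[0]=11≥11); i<j, swap → [7, 13, 9, 17, 12, 4, 11, 15]
j→5 (arr[5]=4≤11), i→1 (arr[1]=13≥11); i<j, swap → [7, 4, 9, 17, 12, 13, 11, 15]
j→2, i→3; i≥j, return j=2. arr = [7, 4, 9, 17, 12, 13, 11, 15]

2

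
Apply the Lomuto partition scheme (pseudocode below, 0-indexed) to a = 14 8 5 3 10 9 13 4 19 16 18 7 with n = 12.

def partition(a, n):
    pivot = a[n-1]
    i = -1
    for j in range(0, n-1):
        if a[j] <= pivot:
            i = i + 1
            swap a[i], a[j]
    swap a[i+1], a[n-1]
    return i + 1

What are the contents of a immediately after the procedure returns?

pivot=7, i=-1
j=0: 14>7, skip
j=1: 8>7, skip
j=2: 5≤7, i=0, swap(0,2) ⇒ 5 8 14 3 10 9 13 4 19 16 18 7
j=3: 3≤7, i=1, swap(1,3) ⇒ 5 3 14 8 10 9 13 4 19 16 18 7
j=4: 10>7, skip
j=5: 9>7, skip
j=6: 13>7, skip
j=7: 4≤7, i=2, swap(2,7) ⇒ 5 3 4 8 10 9 13 14 19 16 18 7
j=8: 19>7, skip
j=9: 16>7, skip
j=10: 18>7, skip
swap(3,11) ⇒ 5 3 4 7 10 9 13 14 19 16 18 8; return 3

5 3 4 7 10 9 13 14 19 16 18 8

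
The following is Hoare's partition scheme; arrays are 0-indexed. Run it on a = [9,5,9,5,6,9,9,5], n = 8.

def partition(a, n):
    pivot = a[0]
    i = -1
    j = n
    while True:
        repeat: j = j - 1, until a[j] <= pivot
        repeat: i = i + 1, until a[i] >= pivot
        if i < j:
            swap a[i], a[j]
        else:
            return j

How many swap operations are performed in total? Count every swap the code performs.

pivot = a[0] = 9; i = -1, j = 8
j→7 (a[7]=5≤9), i→0 (a[0]=9≥9); i<j, swap → [5,5,9,5,6,9,9,9]
j→6 (a[6]=9≤9), i→2 (a[2]=9≥9); i<j, swap → [5,5,9,5,6,9,9,9]
j→5, i→5; i≥j, return j=5. a = [5,5,9,5,6,9,9,9]

2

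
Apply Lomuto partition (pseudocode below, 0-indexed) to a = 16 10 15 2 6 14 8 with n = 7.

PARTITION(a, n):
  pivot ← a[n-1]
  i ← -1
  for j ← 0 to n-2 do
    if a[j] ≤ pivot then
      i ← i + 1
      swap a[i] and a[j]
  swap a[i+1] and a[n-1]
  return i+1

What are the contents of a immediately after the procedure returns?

2 6 8 16 10 14 15

pivot=8, i=-1
j=0: 16>8, skip
j=1: 10>8, skip
j=2: 15>8, skip
j=3: 2≤8, i=0, swap(0,3) ⇒ 2 10 15 16 6 14 8
j=4: 6≤8, i=1, swap(1,4) ⇒ 2 6 15 16 10 14 8
j=5: 14>8, skip
swap(2,6) ⇒ 2 6 8 16 10 14 15; return 2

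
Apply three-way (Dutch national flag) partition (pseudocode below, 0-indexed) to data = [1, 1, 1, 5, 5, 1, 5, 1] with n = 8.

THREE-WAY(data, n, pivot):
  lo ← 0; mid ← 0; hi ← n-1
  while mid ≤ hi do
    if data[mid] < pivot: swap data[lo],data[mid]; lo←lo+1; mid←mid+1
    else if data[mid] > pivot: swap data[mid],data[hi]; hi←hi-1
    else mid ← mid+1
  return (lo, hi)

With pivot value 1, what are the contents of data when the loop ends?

[1, 1, 1, 1, 1, 5, 5, 5]

lo=0 mid=0 hi=7
1=1: mid=1
1=1: mid=2
1=1: mid=3
5>1: swap(3,7), hi=6 ⇒ [1, 1, 1, 1, 5, 1, 5, 5]
1=1: mid=4
5>1: swap(4,6), hi=5 ⇒ [1, 1, 1, 1, 5, 1, 5, 5]
5>1: swap(4,5), hi=4 ⇒ [1, 1, 1, 1, 1, 5, 5, 5]
1=1: mid=5
done. lo=0 hi=4; data=[1, 1, 1, 1, 1, 5, 5, 5]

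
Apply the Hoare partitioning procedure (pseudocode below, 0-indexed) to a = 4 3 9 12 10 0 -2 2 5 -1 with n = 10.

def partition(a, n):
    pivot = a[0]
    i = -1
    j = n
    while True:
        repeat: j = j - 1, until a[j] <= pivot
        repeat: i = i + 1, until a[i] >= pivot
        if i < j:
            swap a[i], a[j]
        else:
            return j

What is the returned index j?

4

pivot = a[0] = 4; i = -1, j = 10
j→9 (a[9]=-1≤4), i→0 (a[0]=4≥4); i<j, swap → -1 3 9 12 10 0 -2 2 5 4
j→7 (a[7]=2≤4), i→2 (a[2]=9≥4); i<j, swap → -1 3 2 12 10 0 -2 9 5 4
j→6 (a[6]=-2≤4), i→3 (a[3]=12≥4); i<j, swap → -1 3 2 -2 10 0 12 9 5 4
j→5 (a[5]=0≤4), i→4 (a[4]=10≥4); i<j, swap → -1 3 2 -2 0 10 12 9 5 4
j→4, i→5; i≥j, return j=4. a = -1 3 2 -2 0 10 12 9 5 4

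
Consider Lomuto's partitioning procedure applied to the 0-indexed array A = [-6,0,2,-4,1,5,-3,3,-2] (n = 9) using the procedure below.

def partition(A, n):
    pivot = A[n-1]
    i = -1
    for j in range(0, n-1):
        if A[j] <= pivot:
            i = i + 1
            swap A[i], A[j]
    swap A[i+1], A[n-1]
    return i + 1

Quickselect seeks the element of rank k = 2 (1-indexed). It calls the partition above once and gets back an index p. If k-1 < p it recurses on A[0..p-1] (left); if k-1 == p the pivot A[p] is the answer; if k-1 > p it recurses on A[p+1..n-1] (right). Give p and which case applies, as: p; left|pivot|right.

3; left

pivot = A[8] = -2; i = -1
j=0: A[0]=-6 ≤ -2 → i=0, swap A[0],A[0] (no change) → [-6,0,2,-4,1,5,-3,3,-2]
j=1: A[1]=0 > -2 → no swap
j=2: A[2]=2 > -2 → no swap
j=3: A[3]=-4 ≤ -2 → i=1, swap A[1],A[3] → [-6,-4,2,0,1,5,-3,3,-2]
j=4: A[4]=1 > -2 → no swap
j=5: A[5]=5 > -2 → no swap
j=6: A[6]=-3 ≤ -2 → i=2, swap A[2],A[6] → [-6,-4,-3,0,1,5,2,3,-2]
j=7: A[7]=3 > -2 → no swap
final swap A[3],A[8] → [-6,-4,-3,-2,1,5,2,3,0]; return 3
p = 3; k-1 = 1 < 3 ⇒ left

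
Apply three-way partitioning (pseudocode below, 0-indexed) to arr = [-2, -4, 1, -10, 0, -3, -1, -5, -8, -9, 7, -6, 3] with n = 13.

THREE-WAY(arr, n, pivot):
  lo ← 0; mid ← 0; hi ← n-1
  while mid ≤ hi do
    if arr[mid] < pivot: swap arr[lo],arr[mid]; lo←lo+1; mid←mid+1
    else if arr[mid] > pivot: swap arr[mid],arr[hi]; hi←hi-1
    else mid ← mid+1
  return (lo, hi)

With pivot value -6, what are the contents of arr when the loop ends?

[-9, -8, -10, -6, -3, -1, -5, 0, 1, 7, -4, 3, -2]

pivot = -6; lo=0, mid=0, hi=12
arr[mid]=-2>-6: swap arr[0],arr[12]; hi=11 → [3, -4, 1, -10, 0, -3, -1, -5, -8, -9, 7, -6, -2]
arr[mid]=3>-6: swap arr[0],arr[11]; hi=10 → [-6, -4, 1, -10, 0, -3, -1, -5, -8, -9, 7, 3, -2]
arr[mid]=-6=-6: mid=1
arr[mid]=-4>-6: swap arr[1],arr[10]; hi=9 → [-6, 7, 1, -10, 0, -3, -1, -5, -8, -9, -4, 3, -2]
arr[mid]=7>-6: swap arr[1],arr[9]; hi=8 → [-6, -9, 1, -10, 0, -3, -1, -5, -8, 7, -4, 3, -2]
arr[mid]=-9<-6: swap arr[0],arr[1]; lo=1,mid=2 → [-9, -6, 1, -10, 0, -3, -1, -5, -8, 7, -4, 3, -2]
arr[mid]=1>-6: swap arr[2],arr[8]; hi=7 → [-9, -6, -8, -10, 0, -3, -1, -5, 1, 7, -4, 3, -2]
arr[mid]=-8<-6: swap arr[1],arr[2]; lo=2,mid=3 → [-9, -8, -6, -10, 0, -3, -1, -5, 1, 7, -4, 3, -2]
arr[mid]=-10<-6: swap arr[2],arr[3]; lo=3,mid=4 → [-9, -8, -10, -6, 0, -3, -1, -5, 1, 7, -4, 3, -2]
arr[mid]=0>-6: swap arr[4],arr[7]; hi=6 → [-9, -8, -10, -6, -5, -3, -1, 0, 1, 7, -4, 3, -2]
arr[mid]=-5>-6: swap arr[4],arr[6]; hi=5 → [-9, -8, -10, -6, -1, -3, -5, 0, 1, 7, -4, 3, -2]
arr[mid]=-1>-6: swap arr[4],arr[5]; hi=4 → [-9, -8, -10, -6, -3, -1, -5, 0, 1, 7, -4, 3, -2]
arr[mid]=-3>-6: swap arr[4],arr[4]; hi=3 → [-9, -8, -10, -6, -3, -1, -5, 0, 1, 7, -4, 3, -2]
end: lo=3, hi=3; arr = [-9, -8, -10, -6, -3, -1, -5, 0, 1, 7, -4, 3, -2]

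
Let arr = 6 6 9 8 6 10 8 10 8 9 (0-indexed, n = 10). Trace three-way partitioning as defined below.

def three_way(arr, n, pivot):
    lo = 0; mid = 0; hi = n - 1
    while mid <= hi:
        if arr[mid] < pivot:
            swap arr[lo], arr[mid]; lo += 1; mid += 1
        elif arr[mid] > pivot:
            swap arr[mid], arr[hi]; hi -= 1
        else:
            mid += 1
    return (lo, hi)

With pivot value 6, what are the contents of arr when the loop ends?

6 6 6 8 10 8 10 8 9 9

pivot = 6; lo=0, mid=0, hi=9
arr[mid]=6=6: mid=1
arr[mid]=6=6: mid=2
arr[mid]=9>6: swap arr[2],arr[9]; hi=8 → 6 6 9 8 6 10 8 10 8 9
arr[mid]=9>6: swap arr[2],arr[8]; hi=7 → 6 6 8 8 6 10 8 10 9 9
arr[mid]=8>6: swap arr[2],arr[7]; hi=6 → 6 6 10 8 6 10 8 8 9 9
arr[mid]=10>6: swap arr[2],arr[6]; hi=5 → 6 6 8 8 6 10 10 8 9 9
arr[mid]=8>6: swap arr[2],arr[5]; hi=4 → 6 6 10 8 6 8 10 8 9 9
arr[mid]=10>6: swap arr[2],arr[4]; hi=3 → 6 6 6 8 10 8 10 8 9 9
arr[mid]=6=6: mid=3
arr[mid]=8>6: swap arr[3],arr[3]; hi=2 → 6 6 6 8 10 8 10 8 9 9
end: lo=0, hi=2; arr = 6 6 6 8 10 8 10 8 9 9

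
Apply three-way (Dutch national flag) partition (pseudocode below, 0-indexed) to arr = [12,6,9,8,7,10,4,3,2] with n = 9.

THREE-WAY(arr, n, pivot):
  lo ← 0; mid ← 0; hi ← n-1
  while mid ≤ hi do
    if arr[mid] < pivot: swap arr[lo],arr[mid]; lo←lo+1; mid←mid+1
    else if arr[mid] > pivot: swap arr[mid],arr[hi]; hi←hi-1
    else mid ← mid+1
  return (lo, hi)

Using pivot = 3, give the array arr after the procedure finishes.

lo=0 mid=0 hi=8
12>3: swap(0,8), hi=7 ⇒ [2,6,9,8,7,10,4,3,12]
2<3: swap(0,0), lo=1 mid=1 ⇒ [2,6,9,8,7,10,4,3,12]
6>3: swap(1,7), hi=6 ⇒ [2,3,9,8,7,10,4,6,12]
3=3: mid=2
9>3: swap(2,6), hi=5 ⇒ [2,3,4,8,7,10,9,6,12]
4>3: swap(2,5), hi=4 ⇒ [2,3,10,8,7,4,9,6,12]
10>3: swap(2,4), hi=3 ⇒ [2,3,7,8,10,4,9,6,12]
7>3: swap(2,3), hi=2 ⇒ [2,3,8,7,10,4,9,6,12]
8>3: swap(2,2), hi=1 ⇒ [2,3,8,7,10,4,9,6,12]
done. lo=1 hi=1; arr=[2,3,8,7,10,4,9,6,12]

[2,3,8,7,10,4,9,6,12]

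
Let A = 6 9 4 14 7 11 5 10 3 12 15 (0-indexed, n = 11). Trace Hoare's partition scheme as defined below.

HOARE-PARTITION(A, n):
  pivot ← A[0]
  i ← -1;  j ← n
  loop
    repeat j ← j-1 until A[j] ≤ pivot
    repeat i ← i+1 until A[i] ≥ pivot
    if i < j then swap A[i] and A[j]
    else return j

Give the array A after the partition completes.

3 5 4 14 7 11 9 10 6 12 15

pivot = A[0] = 6; i = -1, j = 11
j→8 (A[8]=3≤6), i→0 (A[0]=6≥6); i<j, swap → 3 9 4 14 7 11 5 10 6 12 15
j→6 (A[6]=5≤6), i→1 (A[1]=9≥6); i<j, swap → 3 5 4 14 7 11 9 10 6 12 15
j→2, i→3; i≥j, return j=2. A = 3 5 4 14 7 11 9 10 6 12 15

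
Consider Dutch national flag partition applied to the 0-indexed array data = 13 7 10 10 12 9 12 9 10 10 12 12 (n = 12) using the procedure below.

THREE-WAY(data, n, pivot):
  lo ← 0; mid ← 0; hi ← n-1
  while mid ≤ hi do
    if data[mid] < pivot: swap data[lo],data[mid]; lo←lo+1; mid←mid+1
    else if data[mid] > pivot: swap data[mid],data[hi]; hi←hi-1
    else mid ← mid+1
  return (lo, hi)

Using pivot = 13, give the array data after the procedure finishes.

7 10 10 12 9 12 9 10 10 12 12 13

pivot = 13; lo=0, mid=0, hi=11
data[mid]=13=13: mid=1
data[mid]=7<13: swap data[0],data[1]; lo=1,mid=2 → 7 13 10 10 12 9 12 9 10 10 12 12
data[mid]=10<13: swap data[1],data[2]; lo=2,mid=3 → 7 10 13 10 12 9 12 9 10 10 12 12
data[mid]=10<13: swap data[2],data[3]; lo=3,mid=4 → 7 10 10 13 12 9 12 9 10 10 12 12
data[mid]=12<13: swap data[3],data[4]; lo=4,mid=5 → 7 10 10 12 13 9 12 9 10 10 12 12
data[mid]=9<13: swap data[4],data[5]; lo=5,mid=6 → 7 10 10 12 9 13 12 9 10 10 12 12
data[mid]=12<13: swap data[5],data[6]; lo=6,mid=7 → 7 10 10 12 9 12 13 9 10 10 12 12
data[mid]=9<13: swap data[6],data[7]; lo=7,mid=8 → 7 10 10 12 9 12 9 13 10 10 12 12
data[mid]=10<13: swap data[7],data[8]; lo=8,mid=9 → 7 10 10 12 9 12 9 10 13 10 12 12
data[mid]=10<13: swap data[8],data[9]; lo=9,mid=10 → 7 10 10 12 9 12 9 10 10 13 12 12
data[mid]=12<13: swap data[9],data[10]; lo=10,mid=11 → 7 10 10 12 9 12 9 10 10 12 13 12
data[mid]=12<13: swap data[10],data[11]; lo=11,mid=12 → 7 10 10 12 9 12 9 10 10 12 12 13
end: lo=11, hi=11; data = 7 10 10 12 9 12 9 10 10 12 12 13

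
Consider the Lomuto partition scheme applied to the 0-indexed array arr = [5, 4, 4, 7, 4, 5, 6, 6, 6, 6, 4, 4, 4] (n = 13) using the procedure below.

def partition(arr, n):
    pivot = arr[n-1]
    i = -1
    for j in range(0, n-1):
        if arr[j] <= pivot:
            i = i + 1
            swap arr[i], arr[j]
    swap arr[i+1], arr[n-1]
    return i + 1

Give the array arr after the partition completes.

[4, 4, 4, 4, 4, 4, 6, 6, 6, 6, 7, 5, 5]

pivot=4, i=-1
j=0: 5>4, skip
j=1: 4≤4, i=0, swap(0,1) ⇒ [4, 5, 4, 7, 4, 5, 6, 6, 6, 6, 4, 4, 4]
j=2: 4≤4, i=1, swap(1,2) ⇒ [4, 4, 5, 7, 4, 5, 6, 6, 6, 6, 4, 4, 4]
j=3: 7>4, skip
j=4: 4≤4, i=2, swap(2,4) ⇒ [4, 4, 4, 7, 5, 5, 6, 6, 6, 6, 4, 4, 4]
j=5: 5>4, skip
j=6: 6>4, skip
j=7: 6>4, skip
j=8: 6>4, skip
j=9: 6>4, skip
j=10: 4≤4, i=3, swap(3,10) ⇒ [4, 4, 4, 4, 5, 5, 6, 6, 6, 6, 7, 4, 4]
j=11: 4≤4, i=4, swap(4,11) ⇒ [4, 4, 4, 4, 4, 5, 6, 6, 6, 6, 7, 5, 4]
swap(5,12) ⇒ [4, 4, 4, 4, 4, 4, 6, 6, 6, 6, 7, 5, 5]; return 5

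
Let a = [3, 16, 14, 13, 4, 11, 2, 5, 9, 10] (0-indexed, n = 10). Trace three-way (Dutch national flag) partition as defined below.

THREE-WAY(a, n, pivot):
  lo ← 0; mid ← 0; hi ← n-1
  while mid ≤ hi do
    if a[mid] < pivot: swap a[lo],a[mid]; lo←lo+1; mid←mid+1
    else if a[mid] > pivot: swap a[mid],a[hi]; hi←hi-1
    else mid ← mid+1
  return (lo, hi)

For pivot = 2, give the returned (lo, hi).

(0, 0)

pivot = 2; lo=0, mid=0, hi=9
a[mid]=3>2: swap a[0],a[9]; hi=8 → [10, 16, 14, 13, 4, 11, 2, 5, 9, 3]
a[mid]=10>2: swap a[0],a[8]; hi=7 → [9, 16, 14, 13, 4, 11, 2, 5, 10, 3]
a[mid]=9>2: swap a[0],a[7]; hi=6 → [5, 16, 14, 13, 4, 11, 2, 9, 10, 3]
a[mid]=5>2: swap a[0],a[6]; hi=5 → [2, 16, 14, 13, 4, 11, 5, 9, 10, 3]
a[mid]=2=2: mid=1
a[mid]=16>2: swap a[1],a[5]; hi=4 → [2, 11, 14, 13, 4, 16, 5, 9, 10, 3]
a[mid]=11>2: swap a[1],a[4]; hi=3 → [2, 4, 14, 13, 11, 16, 5, 9, 10, 3]
a[mid]=4>2: swap a[1],a[3]; hi=2 → [2, 13, 14, 4, 11, 16, 5, 9, 10, 3]
a[mid]=13>2: swap a[1],a[2]; hi=1 → [2, 14, 13, 4, 11, 16, 5, 9, 10, 3]
a[mid]=14>2: swap a[1],a[1]; hi=0 → [2, 14, 13, 4, 11, 16, 5, 9, 10, 3]
end: lo=0, hi=0; a = [2, 14, 13, 4, 11, 16, 5, 9, 10, 3]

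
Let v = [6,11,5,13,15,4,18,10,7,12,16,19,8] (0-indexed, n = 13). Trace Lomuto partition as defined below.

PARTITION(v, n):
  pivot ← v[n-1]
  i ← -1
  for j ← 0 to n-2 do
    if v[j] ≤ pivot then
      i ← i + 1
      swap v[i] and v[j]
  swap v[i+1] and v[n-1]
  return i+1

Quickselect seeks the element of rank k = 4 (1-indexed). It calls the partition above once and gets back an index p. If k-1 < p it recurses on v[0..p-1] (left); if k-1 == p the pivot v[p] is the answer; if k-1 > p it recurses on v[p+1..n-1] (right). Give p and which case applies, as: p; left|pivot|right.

4; left

pivot = v[12] = 8; i = -1
j=0: v[0]=6 ≤ 8 → i=0, swap v[0],v[0] (no change) → [6,11,5,13,15,4,18,10,7,12,16,19,8]
j=1: v[1]=11 > 8 → no swap
j=2: v[2]=5 ≤ 8 → i=1, swap v[1],v[2] → [6,5,11,13,15,4,18,10,7,12,16,19,8]
j=3: v[3]=13 > 8 → no swap
j=4: v[4]=15 > 8 → no swap
j=5: v[5]=4 ≤ 8 → i=2, swap v[2],v[5] → [6,5,4,13,15,11,18,10,7,12,16,19,8]
j=6: v[6]=18 > 8 → no swap
j=7: v[7]=10 > 8 → no swap
j=8: v[8]=7 ≤ 8 → i=3, swap v[3],v[8] → [6,5,4,7,15,11,18,10,13,12,16,19,8]
j=9: v[9]=12 > 8 → no swap
j=10: v[10]=16 > 8 → no swap
j=11: v[11]=19 > 8 → no swap
final swap v[4],v[12] → [6,5,4,7,8,11,18,10,13,12,16,19,15]; return 4
p = 4; k-1 = 3 < 4 ⇒ left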